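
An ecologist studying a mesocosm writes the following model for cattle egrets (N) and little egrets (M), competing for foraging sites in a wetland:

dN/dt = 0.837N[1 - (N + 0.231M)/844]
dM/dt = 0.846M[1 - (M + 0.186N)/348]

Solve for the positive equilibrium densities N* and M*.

Setting both brackets to zero gives the nullclines N + 0.231M = 844 and 0.186N + M = 348.
Substituting M = 348 - 0.186N into the first: N(1 - 0.231·0.186) = 844 - 0.231·348.
So N* = 764/0.957 = 798, and then M* = 348 - 0.186·798 = 200.

N* ≈ 798, M* ≈ 200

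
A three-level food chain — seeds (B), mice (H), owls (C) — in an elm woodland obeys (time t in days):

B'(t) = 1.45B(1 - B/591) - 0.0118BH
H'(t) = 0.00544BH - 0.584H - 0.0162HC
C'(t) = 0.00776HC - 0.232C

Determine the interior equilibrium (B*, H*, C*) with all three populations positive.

B* ≈ 447, H* ≈ 29.9, C* ≈ 114

From dC/dt = 0: 0.00776H* = 0.232, so H* = 29.9.
From dB/dt = 0: 1.45(1 - B*/591) = 0.0118·29.9, giving B* = 591·(1 - 0.243) = 447.
From dH/dt = 0: 0.00544·447 - 0.584 = 0.0162C*, so C* = 1.85/0.0162 = 114.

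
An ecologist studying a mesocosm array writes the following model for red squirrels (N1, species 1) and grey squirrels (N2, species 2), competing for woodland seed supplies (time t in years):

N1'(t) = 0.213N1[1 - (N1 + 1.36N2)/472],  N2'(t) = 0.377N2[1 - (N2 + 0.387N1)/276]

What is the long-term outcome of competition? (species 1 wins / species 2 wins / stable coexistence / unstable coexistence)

Compare the nullcline intercepts: K1/α12 = 472/1.36 = 347 > K2 = 276; K2/α21 = 276/0.387 = 713 > K1 = 472.
Since both inequalities hold, each species can invade when rare, so the interior equilibrium is stable.

stable coexistence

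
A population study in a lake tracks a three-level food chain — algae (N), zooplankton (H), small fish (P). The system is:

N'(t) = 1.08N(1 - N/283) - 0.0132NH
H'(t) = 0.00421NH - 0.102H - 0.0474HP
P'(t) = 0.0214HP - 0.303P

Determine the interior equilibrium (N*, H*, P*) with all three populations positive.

From dP/dt = 0: 0.0214H* = 0.303, so H* = 14.2.
From dN/dt = 0: 1.08(1 - N*/283) = 0.0132·14.2, giving N* = 283·(1 - 0.173) = 234.
From dH/dt = 0: 0.00421·234 - 0.102 = 0.0474P*, so P* = 0.883/0.0474 = 18.6.

N* ≈ 234, H* ≈ 14.2, P* ≈ 18.6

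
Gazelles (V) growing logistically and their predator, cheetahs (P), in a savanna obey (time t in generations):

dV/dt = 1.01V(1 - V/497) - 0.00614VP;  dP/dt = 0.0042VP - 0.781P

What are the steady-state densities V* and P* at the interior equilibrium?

V* ≈ 186, P* ≈ 103

From dP/dt = 0 with P > 0: 0.0042V* = 0.781, so V* = 186.
Substitute into dV/dt = 0: 1.01(1 - 186/497) = 0.00614P*.
The bracket is 0.626, giving P* = 0.632/0.00614 = 103.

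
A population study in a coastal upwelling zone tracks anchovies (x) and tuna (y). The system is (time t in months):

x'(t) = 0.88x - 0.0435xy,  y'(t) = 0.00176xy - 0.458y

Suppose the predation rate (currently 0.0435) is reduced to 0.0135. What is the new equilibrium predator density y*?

At the interior fixed point, setting dx/dt = 0 with x > 0 fixes y* = (prey growth rate)/(xy coefficient) — independent of the other coefficients.
With the change, y* = 0.88/0.0135 = 65.2; it rises from 20.2.

y* ≈ 65.2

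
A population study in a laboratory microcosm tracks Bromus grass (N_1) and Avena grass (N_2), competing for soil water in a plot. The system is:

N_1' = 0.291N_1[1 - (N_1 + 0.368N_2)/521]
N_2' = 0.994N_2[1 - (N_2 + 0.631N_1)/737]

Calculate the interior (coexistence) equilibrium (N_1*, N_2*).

N_1* ≈ 325, N_2* ≈ 532

Setting both brackets to zero gives the nullclines N_1 + 0.368N_2 = 521 and 0.631N_1 + N_2 = 737.
Substituting N_2 = 737 - 0.631N_1 into the first: N_1(1 - 0.368·0.631) = 521 - 0.368·737.
So N_1* = 250/0.768 = 325, and then N_2* = 737 - 0.631·325 = 532.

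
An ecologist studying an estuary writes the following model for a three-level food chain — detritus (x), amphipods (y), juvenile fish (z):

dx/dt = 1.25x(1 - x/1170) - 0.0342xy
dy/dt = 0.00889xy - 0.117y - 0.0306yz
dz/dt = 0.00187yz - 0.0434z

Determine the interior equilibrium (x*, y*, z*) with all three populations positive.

From dz/dt = 0: 0.00187y* = 0.0434, so y* = 23.2.
From dx/dt = 0: 1.25(1 - x*/1170) = 0.0342·23.2, giving x* = 1170·(1 - 0.635) = 427.
From dy/dt = 0: 0.00889·427 - 0.117 = 0.0306z*, so z* = 3.68/0.0306 = 120.

x* ≈ 427, y* ≈ 23.2, z* ≈ 120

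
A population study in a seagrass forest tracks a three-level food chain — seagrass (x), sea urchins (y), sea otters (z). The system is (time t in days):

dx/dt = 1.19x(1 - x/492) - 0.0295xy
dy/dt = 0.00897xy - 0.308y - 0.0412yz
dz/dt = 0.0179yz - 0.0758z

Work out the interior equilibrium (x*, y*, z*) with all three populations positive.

x* ≈ 440, y* ≈ 4.23, z* ≈ 88.4

From dz/dt = 0: 0.0179y* = 0.0758, so y* = 4.23.
From dx/dt = 0: 1.19(1 - x*/492) = 0.0295·4.23, giving x* = 492·(1 - 0.105) = 440.
From dy/dt = 0: 0.00897·440 - 0.308 = 0.0412z*, so z* = 3.64/0.0412 = 88.4.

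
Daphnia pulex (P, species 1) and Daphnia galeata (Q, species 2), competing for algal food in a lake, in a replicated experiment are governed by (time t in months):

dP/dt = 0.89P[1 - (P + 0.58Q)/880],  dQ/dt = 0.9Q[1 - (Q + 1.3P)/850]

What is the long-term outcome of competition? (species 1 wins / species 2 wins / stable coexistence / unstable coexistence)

species 1 excludes species 2

Compare the nullcline intercepts: K1/α12 = 880/0.58 = 1520 > K2 = 850; K2/α21 = 850/1.3 = 654 < K1 = 880.
Since the inequalities point opposite ways, species 1 can invade but species 2 cannot.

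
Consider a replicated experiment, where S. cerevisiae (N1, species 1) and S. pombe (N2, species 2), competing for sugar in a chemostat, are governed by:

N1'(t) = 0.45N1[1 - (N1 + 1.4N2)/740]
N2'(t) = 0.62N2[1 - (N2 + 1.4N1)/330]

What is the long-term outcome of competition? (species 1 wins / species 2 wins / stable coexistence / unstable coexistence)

Compare the nullcline intercepts: K1/α12 = 740/1.4 = 529 > K2 = 330; K2/α21 = 330/1.4 = 236 < K1 = 740.
Since the inequalities point opposite ways, species 1 can invade but species 2 cannot.

species 1 excludes species 2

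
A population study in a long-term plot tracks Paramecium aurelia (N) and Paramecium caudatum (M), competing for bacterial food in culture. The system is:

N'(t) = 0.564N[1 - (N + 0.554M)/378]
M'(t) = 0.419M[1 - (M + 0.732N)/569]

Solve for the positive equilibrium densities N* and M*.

Setting both brackets to zero gives the nullclines N + 0.554M = 378 and 0.732N + M = 569.
Substituting M = 569 - 0.732N into the first: N(1 - 0.554·0.732) = 378 - 0.554·569.
So N* = 62.8/0.594 = 106, and then M* = 569 - 0.732·106 = 492.

N* ≈ 106, M* ≈ 492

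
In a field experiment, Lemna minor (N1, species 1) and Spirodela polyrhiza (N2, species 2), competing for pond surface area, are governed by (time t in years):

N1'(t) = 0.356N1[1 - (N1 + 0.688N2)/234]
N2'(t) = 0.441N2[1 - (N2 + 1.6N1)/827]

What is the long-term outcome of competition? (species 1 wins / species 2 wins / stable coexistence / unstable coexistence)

Compare the nullcline intercepts: K1/α12 = 234/0.688 = 340 < K2 = 827; K2/α21 = 827/1.6 = 517 > K1 = 234.
Since the inequalities point opposite ways, species 2 can invade but species 1 cannot.

species 2 excludes species 1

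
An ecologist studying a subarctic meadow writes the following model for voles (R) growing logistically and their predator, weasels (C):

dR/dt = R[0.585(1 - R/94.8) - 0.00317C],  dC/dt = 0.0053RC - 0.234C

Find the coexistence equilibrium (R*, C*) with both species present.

R* ≈ 44.2, C* ≈ 98.6

From dC/dt = 0 with C > 0: 0.0053R* = 0.234, so R* = 44.2.
Substitute into dR/dt = 0: 0.585(1 - 44.2/94.8) = 0.00317C*.
The bracket is 0.534, giving C* = 0.313/0.00317 = 98.6.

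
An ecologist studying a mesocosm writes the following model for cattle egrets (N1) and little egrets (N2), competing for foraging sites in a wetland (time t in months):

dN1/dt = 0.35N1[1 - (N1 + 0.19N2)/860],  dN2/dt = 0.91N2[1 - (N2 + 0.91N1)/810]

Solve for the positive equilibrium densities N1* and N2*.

N1* ≈ 854, N2* ≈ 33.1

Setting both brackets to zero gives the nullclines N1 + 0.19N2 = 860 and 0.91N1 + N2 = 810.
Substituting N2 = 810 - 0.91N1 into the first: N1(1 - 0.19·0.91) = 860 - 0.19·810.
So N1* = 706/0.827 = 854, and then N2* = 810 - 0.91·854 = 33.1.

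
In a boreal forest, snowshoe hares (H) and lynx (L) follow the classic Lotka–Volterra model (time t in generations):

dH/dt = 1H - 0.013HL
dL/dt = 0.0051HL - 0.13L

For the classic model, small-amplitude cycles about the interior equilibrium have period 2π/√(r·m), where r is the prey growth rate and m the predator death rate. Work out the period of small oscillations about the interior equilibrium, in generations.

Here r = 1 and m = 0.13, so r·m = 0.13.
ω = √0.13 = 0.361 per generation, hence T = 2π/ω ≈ 17.4 generations.

T ≈ 17.4 generations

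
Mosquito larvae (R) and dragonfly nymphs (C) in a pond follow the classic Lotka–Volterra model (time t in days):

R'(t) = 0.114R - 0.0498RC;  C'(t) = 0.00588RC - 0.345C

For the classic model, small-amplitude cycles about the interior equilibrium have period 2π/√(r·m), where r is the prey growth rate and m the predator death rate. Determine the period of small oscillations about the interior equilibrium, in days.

T ≈ 31.7 days

Here r = 0.114 and m = 0.345, so r·m = 0.0393.
ω = √0.0393 = 0.198 per day, hence T = 2π/ω ≈ 31.7 days.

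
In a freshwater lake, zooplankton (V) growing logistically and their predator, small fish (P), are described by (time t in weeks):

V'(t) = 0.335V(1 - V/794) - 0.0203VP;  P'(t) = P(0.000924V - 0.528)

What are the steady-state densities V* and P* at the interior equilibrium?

V* ≈ 571, P* ≈ 4.63

From dP/dt = 0 with P > 0: 0.000924V* = 0.528, so V* = 571.
Substitute into dV/dt = 0: 0.335(1 - 571/794) = 0.0203P*.
The bracket is 0.28, giving P* = 0.0939/0.0203 = 4.63.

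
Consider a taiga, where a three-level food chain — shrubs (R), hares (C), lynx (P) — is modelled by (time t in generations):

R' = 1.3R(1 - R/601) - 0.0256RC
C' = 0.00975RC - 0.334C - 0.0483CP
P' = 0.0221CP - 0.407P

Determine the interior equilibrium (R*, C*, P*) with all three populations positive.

From dP/dt = 0: 0.0221C* = 0.407, so C* = 18.4.
From dR/dt = 0: 1.3(1 - R*/601) = 0.0256·18.4, giving R* = 601·(1 - 0.363) = 383.
From dC/dt = 0: 0.00975·383 - 0.334 = 0.0483P*, so P* = 3.4/0.0483 = 70.4.

R* ≈ 383, C* ≈ 18.4, P* ≈ 70.4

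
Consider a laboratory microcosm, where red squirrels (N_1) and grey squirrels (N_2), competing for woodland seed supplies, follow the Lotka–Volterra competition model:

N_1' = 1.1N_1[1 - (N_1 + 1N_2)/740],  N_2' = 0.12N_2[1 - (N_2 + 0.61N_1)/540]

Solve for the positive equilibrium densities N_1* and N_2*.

N_1* ≈ 513, N_2* ≈ 227

Setting both brackets to zero gives the nullclines N_1 + 1N_2 = 740 and 0.61N_1 + N_2 = 540.
Substituting N_2 = 540 - 0.61N_1 into the first: N_1(1 - 1·0.61) = 740 - 1·540.
So N_1* = 200/0.39 = 513, and then N_2* = 540 - 0.61·513 = 227.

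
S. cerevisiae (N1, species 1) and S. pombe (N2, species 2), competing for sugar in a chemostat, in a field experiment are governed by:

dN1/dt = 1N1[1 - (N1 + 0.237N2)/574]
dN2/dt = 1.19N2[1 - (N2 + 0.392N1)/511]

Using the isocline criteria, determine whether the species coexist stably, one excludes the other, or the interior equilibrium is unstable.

stable coexistence

Compare the nullcline intercepts: K1/α12 = 574/0.237 = 2420 > K2 = 511; K2/α21 = 511/0.392 = 1300 > K1 = 574.
Since both inequalities hold, each species can invade when rare, so the interior equilibrium is stable.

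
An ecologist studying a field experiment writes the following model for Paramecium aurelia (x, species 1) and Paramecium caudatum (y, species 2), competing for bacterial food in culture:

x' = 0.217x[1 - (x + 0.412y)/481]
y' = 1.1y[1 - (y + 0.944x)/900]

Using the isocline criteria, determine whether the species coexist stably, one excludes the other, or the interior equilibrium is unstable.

stable coexistence

Compare the nullcline intercepts: K1/α12 = 481/0.412 = 1170 > K2 = 900; K2/α21 = 900/0.944 = 953 > K1 = 481.
Since both inequalities hold, each species can invade when rare, so the interior equilibrium is stable.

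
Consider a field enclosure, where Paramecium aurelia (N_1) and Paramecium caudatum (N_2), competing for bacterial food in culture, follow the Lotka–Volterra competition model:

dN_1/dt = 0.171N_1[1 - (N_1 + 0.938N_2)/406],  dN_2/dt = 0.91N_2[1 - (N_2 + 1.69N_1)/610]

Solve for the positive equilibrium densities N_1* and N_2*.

Setting both brackets to zero gives the nullclines N_1 + 0.938N_2 = 406 and 1.69N_1 + N_2 = 610.
Substituting N_2 = 610 - 1.69N_1 into the first: N_1(1 - 0.938·1.69) = 406 - 0.938·610.
So N_1* = -166/-0.585 = 284, and then N_2* = 610 - 1.69·284 = 130.

N_1* ≈ 284, N_2* ≈ 130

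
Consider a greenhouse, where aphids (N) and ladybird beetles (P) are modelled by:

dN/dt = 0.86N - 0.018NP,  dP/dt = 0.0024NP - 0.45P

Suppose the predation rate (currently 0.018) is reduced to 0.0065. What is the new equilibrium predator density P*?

At the interior fixed point, setting dN/dt = 0 with N > 0 fixes P* = (prey growth rate)/(NP coefficient) — independent of the other coefficients.
With the change, P* = 0.86/0.0065 = 132; it rises from 47.8.

P* ≈ 132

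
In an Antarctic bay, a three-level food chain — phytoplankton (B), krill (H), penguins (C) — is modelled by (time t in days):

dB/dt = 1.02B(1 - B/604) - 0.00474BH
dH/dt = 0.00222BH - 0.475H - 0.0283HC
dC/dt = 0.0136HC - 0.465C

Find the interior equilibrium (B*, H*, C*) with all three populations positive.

From dC/dt = 0: 0.0136H* = 0.465, so H* = 34.2.
From dB/dt = 0: 1.02(1 - B*/604) = 0.00474·34.2, giving B* = 604·(1 - 0.159) = 508.
From dH/dt = 0: 0.00222·508 - 0.475 = 0.0283C*, so C* = 0.653/0.0283 = 23.1.

B* ≈ 508, H* ≈ 34.2, C* ≈ 23.1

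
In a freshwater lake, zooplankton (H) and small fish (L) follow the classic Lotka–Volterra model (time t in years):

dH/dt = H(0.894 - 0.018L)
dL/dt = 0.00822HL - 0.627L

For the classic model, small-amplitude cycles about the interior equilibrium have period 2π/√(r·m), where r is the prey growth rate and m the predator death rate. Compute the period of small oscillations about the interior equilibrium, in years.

Here r = 0.894 and m = 0.627, so r·m = 0.561.
ω = √0.561 = 0.749 per year, hence T = 2π/ω ≈ 8.39 years.

T ≈ 8.39 years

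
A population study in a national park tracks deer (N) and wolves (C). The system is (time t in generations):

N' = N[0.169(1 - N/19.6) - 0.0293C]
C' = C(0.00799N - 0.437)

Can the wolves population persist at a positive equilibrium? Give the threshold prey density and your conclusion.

Threshold N = 54.7; K < 54.7, so no, the predator goes extinct.

The predator equation gives dC/dt > 0 only when N > 0.437/0.00799 = 54.7.
Without the predator, N → K = 19.6. Since 19.6 < 54.7, the predator cannot invade.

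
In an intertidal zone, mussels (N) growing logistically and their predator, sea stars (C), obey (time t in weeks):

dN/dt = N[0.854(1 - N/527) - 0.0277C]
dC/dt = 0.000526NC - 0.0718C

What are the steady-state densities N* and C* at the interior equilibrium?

N* ≈ 137, C* ≈ 22.8

From dC/dt = 0 with C > 0: 0.000526N* = 0.0718, so N* = 137.
Substitute into dN/dt = 0: 0.854(1 - 137/527) = 0.0277C*.
The bracket is 0.741, giving C* = 0.633/0.0277 = 22.8.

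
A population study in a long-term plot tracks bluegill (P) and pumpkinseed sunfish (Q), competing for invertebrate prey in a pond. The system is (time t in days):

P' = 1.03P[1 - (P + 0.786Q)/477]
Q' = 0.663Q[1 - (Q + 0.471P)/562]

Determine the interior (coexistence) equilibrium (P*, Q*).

P* ≈ 56, Q* ≈ 536

Setting both brackets to zero gives the nullclines P + 0.786Q = 477 and 0.471P + Q = 562.
Substituting Q = 562 - 0.471P into the first: P(1 - 0.786·0.471) = 477 - 0.786·562.
So P* = 35.3/0.63 = 56, and then Q* = 562 - 0.471·56 = 536.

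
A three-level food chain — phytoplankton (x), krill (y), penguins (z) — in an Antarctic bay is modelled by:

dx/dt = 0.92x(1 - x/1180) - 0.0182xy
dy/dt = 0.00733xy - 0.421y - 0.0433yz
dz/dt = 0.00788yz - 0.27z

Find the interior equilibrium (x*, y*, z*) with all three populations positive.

x* ≈ 380, y* ≈ 34.3, z* ≈ 54.6

From dz/dt = 0: 0.00788y* = 0.27, so y* = 34.3.
From dx/dt = 0: 0.92(1 - x*/1180) = 0.0182·34.3, giving x* = 1180·(1 - 0.678) = 380.
From dy/dt = 0: 0.00733·380 - 0.421 = 0.0433z*, so z* = 2.37/0.0433 = 54.6.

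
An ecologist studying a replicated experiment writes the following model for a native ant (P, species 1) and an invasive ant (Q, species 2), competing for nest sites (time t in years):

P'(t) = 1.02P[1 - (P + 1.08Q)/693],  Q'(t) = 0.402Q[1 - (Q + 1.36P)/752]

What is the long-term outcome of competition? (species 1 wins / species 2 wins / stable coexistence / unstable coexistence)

Compare the nullcline intercepts: K1/α12 = 693/1.08 = 642 < K2 = 752; K2/α21 = 752/1.36 = 553 < K1 = 693.
Since both are reversed, neither can invade when rare; the interior point is a saddle.

unstable coexistence (outcome depends on initial conditions)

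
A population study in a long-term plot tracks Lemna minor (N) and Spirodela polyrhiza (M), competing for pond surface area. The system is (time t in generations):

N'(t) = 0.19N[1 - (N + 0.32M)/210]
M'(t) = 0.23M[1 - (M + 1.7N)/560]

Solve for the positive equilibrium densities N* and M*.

N* ≈ 67.5, M* ≈ 445

Setting both brackets to zero gives the nullclines N + 0.32M = 210 and 1.7N + M = 560.
Substituting M = 560 - 1.7N into the first: N(1 - 0.32·1.7) = 210 - 0.32·560.
So N* = 30.8/0.456 = 67.5, and then M* = 560 - 1.7·67.5 = 445.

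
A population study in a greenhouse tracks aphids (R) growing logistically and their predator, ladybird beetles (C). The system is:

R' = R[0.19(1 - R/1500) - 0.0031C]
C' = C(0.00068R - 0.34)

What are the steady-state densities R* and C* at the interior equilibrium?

R* ≈ 500, C* ≈ 40.9

From dC/dt = 0 with C > 0: 0.00068R* = 0.34, so R* = 500.
Substitute into dR/dt = 0: 0.19(1 - 500/1500) = 0.0031C*.
The bracket is 0.667, giving C* = 0.127/0.0031 = 40.9.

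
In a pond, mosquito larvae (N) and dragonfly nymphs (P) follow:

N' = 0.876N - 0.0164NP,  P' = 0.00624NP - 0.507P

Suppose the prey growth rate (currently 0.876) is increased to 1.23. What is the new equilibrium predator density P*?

P* ≈ 75

At the interior fixed point, setting dN/dt = 0 with N > 0 fixes P* = (prey growth rate)/(NP coefficient) — independent of the other coefficients.
With the change, P* = 1.23/0.0164 = 75; it rises from 53.4.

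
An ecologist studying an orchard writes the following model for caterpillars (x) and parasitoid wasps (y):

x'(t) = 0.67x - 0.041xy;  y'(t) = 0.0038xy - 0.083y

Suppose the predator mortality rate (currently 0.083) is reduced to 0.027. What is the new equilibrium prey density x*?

At the interior fixed point, setting dy/dt = 0 with y > 0 fixes x* = (predator death rate)/(xy coefficient) — independent of the other coefficients.
With the change, x* = 0.027/0.0038 = 7.11; it falls from 21.8.

x* ≈ 7.11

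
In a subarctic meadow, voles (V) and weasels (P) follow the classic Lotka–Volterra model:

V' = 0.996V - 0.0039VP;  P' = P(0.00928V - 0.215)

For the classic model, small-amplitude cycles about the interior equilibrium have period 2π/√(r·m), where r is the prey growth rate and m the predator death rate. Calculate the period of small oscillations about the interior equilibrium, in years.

Here r = 0.996 and m = 0.215, so r·m = 0.214.
ω = √0.214 = 0.463 per year, hence T = 2π/ω ≈ 13.6 years.

T ≈ 13.6 years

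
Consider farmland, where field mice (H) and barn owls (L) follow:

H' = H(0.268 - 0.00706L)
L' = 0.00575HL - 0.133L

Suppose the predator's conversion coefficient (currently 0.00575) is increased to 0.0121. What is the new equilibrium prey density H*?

H* ≈ 11

At the interior fixed point, setting dL/dt = 0 with L > 0 fixes H* = (predator death rate)/(HL coefficient) — independent of the other coefficients.
With the change, H* = 0.133/0.0121 = 11; it falls from 23.1.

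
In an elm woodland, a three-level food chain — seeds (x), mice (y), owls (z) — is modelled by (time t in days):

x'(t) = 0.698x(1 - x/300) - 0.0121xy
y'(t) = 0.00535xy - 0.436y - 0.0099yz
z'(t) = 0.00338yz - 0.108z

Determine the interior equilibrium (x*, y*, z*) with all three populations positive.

x* ≈ 134, y* ≈ 32, z* ≈ 28.3

From dz/dt = 0: 0.00338y* = 0.108, so y* = 32.
From dx/dt = 0: 0.698(1 - x*/300) = 0.0121·32, giving x* = 300·(1 - 0.554) = 134.
From dy/dt = 0: 0.00535·134 - 0.436 = 0.0099z*, so z* = 0.28/0.0099 = 28.3.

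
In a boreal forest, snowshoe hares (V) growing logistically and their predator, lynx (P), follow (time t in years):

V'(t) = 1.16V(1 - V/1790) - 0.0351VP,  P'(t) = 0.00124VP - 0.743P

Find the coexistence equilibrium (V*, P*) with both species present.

V* ≈ 599, P* ≈ 22

From dP/dt = 0 with P > 0: 0.00124V* = 0.743, so V* = 599.
Substitute into dV/dt = 0: 1.16(1 - 599/1790) = 0.0351P*.
The bracket is 0.665, giving P* = 0.772/0.0351 = 22.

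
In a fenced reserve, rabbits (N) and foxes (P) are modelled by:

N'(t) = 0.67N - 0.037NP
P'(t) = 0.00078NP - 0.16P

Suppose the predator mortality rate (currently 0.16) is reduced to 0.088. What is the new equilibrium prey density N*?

At the interior fixed point, setting dP/dt = 0 with P > 0 fixes N* = (predator death rate)/(NP coefficient) — independent of the other coefficients.
With the change, N* = 0.088/0.00078 = 113; it falls from 205.

N* ≈ 113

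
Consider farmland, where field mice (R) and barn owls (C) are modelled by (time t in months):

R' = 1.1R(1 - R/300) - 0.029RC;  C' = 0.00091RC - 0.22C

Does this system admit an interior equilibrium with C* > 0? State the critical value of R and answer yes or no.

The predator equation gives dC/dt > 0 only when R > 0.22/0.00091 = 242.
Without the predator, R → K = 300. Since 300 > 242, the predator can invade and persist.

Threshold R = 242; K > 242, so yes, the predator persists.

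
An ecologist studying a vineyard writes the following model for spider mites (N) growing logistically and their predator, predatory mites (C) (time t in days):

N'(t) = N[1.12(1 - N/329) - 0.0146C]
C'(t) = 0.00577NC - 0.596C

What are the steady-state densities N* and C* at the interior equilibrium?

From dC/dt = 0 with C > 0: 0.00577N* = 0.596, so N* = 103.
Substitute into dN/dt = 0: 1.12(1 - 103/329) = 0.0146C*.
The bracket is 0.686, giving C* = 0.768/0.0146 = 52.6.

N* ≈ 103, C* ≈ 52.6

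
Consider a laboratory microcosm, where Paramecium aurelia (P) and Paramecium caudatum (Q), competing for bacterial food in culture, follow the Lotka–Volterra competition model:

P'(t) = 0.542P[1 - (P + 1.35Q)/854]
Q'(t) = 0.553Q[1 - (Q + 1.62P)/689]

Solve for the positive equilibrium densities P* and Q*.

P* ≈ 64.2, Q* ≈ 585

Setting both brackets to zero gives the nullclines P + 1.35Q = 854 and 1.62P + Q = 689.
Substituting Q = 689 - 1.62P into the first: P(1 - 1.35·1.62) = 854 - 1.35·689.
So P* = -76.2/-1.19 = 64.2, and then Q* = 689 - 1.62·64.2 = 585.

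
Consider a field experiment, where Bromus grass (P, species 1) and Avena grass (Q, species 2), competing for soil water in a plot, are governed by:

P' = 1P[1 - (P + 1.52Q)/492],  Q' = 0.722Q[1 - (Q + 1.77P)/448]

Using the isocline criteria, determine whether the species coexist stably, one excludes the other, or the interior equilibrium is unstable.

unstable coexistence (outcome depends on initial conditions)

Compare the nullcline intercepts: K1/α12 = 492/1.52 = 324 < K2 = 448; K2/α21 = 448/1.77 = 253 < K1 = 492.
Since both are reversed, neither can invade when rare; the interior point is a saddle.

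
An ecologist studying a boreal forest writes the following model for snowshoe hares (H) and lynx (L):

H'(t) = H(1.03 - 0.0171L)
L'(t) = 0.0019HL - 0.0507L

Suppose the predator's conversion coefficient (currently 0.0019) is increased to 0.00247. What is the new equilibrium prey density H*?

At the interior fixed point, setting dL/dt = 0 with L > 0 fixes H* = (predator death rate)/(HL coefficient) — independent of the other coefficients.
With the change, H* = 0.0507/0.00247 = 20.5; it falls from 26.7.

H* ≈ 20.5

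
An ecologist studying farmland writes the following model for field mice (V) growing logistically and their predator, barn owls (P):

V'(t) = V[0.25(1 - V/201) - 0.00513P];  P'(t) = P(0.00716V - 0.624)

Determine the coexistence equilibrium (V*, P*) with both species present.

From dP/dt = 0 with P > 0: 0.00716V* = 0.624, so V* = 87.2.
Substitute into dV/dt = 0: 0.25(1 - 87.2/201) = 0.00513P*.
The bracket is 0.566, giving P* = 0.142/0.00513 = 27.6.

V* ≈ 87.2, P* ≈ 27.6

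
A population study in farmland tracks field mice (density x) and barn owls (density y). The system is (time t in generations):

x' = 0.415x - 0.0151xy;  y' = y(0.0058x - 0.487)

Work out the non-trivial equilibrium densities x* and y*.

Set dy/dt = 0 with y > 0: 0.0058x - 0.487 = 0, so x* = 0.487/0.0058 = 84.
Set dx/dt = 0 with x > 0: 0.415 - 0.0151y = 0, so y* = 0.415/0.0151 = 27.5.

x* ≈ 84, y* ≈ 27.5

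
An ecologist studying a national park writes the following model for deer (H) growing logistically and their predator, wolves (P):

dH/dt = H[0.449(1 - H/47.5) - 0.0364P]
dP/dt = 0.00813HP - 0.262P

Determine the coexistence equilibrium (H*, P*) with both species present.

From dP/dt = 0 with P > 0: 0.00813H* = 0.262, so H* = 32.2.
Substitute into dH/dt = 0: 0.449(1 - 32.2/47.5) = 0.0364P*.
The bracket is 0.322, giving P* = 0.144/0.0364 = 3.97.

H* ≈ 32.2, P* ≈ 3.97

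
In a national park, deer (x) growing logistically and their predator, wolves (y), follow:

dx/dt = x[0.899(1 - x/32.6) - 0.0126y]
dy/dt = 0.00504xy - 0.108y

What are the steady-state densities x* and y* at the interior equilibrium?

From dy/dt = 0 with y > 0: 0.00504x* = 0.108, so x* = 21.4.
Substitute into dx/dt = 0: 0.899(1 - 21.4/32.6) = 0.0126y*.
The bracket is 0.343, giving y* = 0.308/0.0126 = 24.5.

x* ≈ 21.4, y* ≈ 24.5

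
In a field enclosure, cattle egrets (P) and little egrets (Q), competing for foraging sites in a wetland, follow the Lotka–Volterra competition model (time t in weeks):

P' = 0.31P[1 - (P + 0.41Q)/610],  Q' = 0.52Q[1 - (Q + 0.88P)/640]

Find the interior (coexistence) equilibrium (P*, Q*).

P* ≈ 544, Q* ≈ 161

Setting both brackets to zero gives the nullclines P + 0.41Q = 610 and 0.88P + Q = 640.
Substituting Q = 640 - 0.88P into the first: P(1 - 0.41·0.88) = 610 - 0.41·640.
So P* = 348/0.639 = 544, and then Q* = 640 - 0.88·544 = 161.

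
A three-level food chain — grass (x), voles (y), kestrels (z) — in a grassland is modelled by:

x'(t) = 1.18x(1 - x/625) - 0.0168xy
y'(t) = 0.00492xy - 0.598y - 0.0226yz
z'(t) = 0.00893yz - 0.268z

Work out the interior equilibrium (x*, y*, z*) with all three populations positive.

From dz/dt = 0: 0.00893y* = 0.268, so y* = 30.
From dx/dt = 0: 1.18(1 - x*/625) = 0.0168·30, giving x* = 625·(1 - 0.427) = 358.
From dy/dt = 0: 0.00492·358 - 0.598 = 0.0226z*, so z* = 1.16/0.0226 = 51.5.

x* ≈ 358, y* ≈ 30, z* ≈ 51.5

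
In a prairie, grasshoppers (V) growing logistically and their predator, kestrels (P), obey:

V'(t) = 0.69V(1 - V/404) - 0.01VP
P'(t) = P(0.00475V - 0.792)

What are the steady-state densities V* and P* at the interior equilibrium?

From dP/dt = 0 with P > 0: 0.00475V* = 0.792, so V* = 167.
Substitute into dV/dt = 0: 0.69(1 - 167/404) = 0.01P*.
The bracket is 0.587, giving P* = 0.405/0.01 = 40.5.

V* ≈ 167, P* ≈ 40.5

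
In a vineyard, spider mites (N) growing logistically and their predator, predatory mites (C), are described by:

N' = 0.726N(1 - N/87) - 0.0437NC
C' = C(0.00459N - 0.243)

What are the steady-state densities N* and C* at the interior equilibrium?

From dC/dt = 0 with C > 0: 0.00459N* = 0.243, so N* = 52.9.
Substitute into dN/dt = 0: 0.726(1 - 52.9/87) = 0.0437C*.
The bracket is 0.391, giving C* = 0.284/0.0437 = 6.5.

N* ≈ 52.9, C* ≈ 6.5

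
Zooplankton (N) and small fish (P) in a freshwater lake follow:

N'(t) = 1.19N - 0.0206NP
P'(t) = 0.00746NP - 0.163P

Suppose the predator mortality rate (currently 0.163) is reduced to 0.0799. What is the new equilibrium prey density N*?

N* ≈ 10.7

At the interior fixed point, setting dP/dt = 0 with P > 0 fixes N* = (predator death rate)/(NP coefficient) — independent of the other coefficients.
With the change, N* = 0.0799/0.00746 = 10.7; it falls from 21.8.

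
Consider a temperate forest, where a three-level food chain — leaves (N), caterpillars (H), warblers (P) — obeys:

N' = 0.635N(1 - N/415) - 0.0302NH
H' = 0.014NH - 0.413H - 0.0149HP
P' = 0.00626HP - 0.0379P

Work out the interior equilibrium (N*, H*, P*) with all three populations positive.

N* ≈ 296, H* ≈ 6.05, P* ≈ 250

From dP/dt = 0: 0.00626H* = 0.0379, so H* = 6.05.
From dN/dt = 0: 0.635(1 - N*/415) = 0.0302·6.05, giving N* = 415·(1 - 0.288) = 296.
From dH/dt = 0: 0.014·296 - 0.413 = 0.0149P*, so P* = 3.72/0.0149 = 250.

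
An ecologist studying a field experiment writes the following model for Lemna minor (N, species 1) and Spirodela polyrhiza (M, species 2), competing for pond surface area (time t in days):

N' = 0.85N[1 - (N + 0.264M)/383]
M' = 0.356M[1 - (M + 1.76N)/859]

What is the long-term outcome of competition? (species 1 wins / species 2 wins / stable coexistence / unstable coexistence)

Compare the nullcline intercepts: K1/α12 = 383/0.264 = 1450 > K2 = 859; K2/α21 = 859/1.76 = 488 > K1 = 383.
Since both inequalities hold, each species can invade when rare, so the interior equilibrium is stable.

stable coexistence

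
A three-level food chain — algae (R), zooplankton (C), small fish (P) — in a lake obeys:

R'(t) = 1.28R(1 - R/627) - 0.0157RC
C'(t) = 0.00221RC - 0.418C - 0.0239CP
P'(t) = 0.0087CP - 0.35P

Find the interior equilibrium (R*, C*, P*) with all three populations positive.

From dP/dt = 0: 0.0087C* = 0.35, so C* = 40.2.
From dR/dt = 0: 1.28(1 - R*/627) = 0.0157·40.2, giving R* = 627·(1 - 0.493) = 318.
From dC/dt = 0: 0.00221·318 - 0.418 = 0.0239P*, so P* = 0.284/0.0239 = 11.9.

R* ≈ 318, C* ≈ 40.2, P* ≈ 11.9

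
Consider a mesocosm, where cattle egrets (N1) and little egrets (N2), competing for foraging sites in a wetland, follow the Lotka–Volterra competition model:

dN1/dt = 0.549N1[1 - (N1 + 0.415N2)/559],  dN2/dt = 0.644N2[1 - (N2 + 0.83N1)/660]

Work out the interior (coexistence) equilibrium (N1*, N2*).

Setting both brackets to zero gives the nullclines N1 + 0.415N2 = 559 and 0.83N1 + N2 = 660.
Substituting N2 = 660 - 0.83N1 into the first: N1(1 - 0.415·0.83) = 559 - 0.415·660.
So N1* = 285/0.656 = 435, and then N2* = 660 - 0.83·435 = 299.

N1* ≈ 435, N2* ≈ 299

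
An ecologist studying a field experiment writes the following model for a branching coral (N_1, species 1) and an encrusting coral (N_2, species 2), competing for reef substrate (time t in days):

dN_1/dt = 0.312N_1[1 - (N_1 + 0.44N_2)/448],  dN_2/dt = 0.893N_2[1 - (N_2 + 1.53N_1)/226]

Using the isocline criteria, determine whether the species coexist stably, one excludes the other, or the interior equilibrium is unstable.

species 1 excludes species 2

Compare the nullcline intercepts: K1/α12 = 448/0.44 = 1020 > K2 = 226; K2/α21 = 226/1.53 = 148 < K1 = 448.
Since the inequalities point opposite ways, species 1 can invade but species 2 cannot.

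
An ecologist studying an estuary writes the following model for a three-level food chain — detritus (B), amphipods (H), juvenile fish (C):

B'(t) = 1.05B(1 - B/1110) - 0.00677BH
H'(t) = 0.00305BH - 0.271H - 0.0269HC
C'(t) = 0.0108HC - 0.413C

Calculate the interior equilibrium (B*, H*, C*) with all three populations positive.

B* ≈ 836, H* ≈ 38.2, C* ≈ 84.7

From dC/dt = 0: 0.0108H* = 0.413, so H* = 38.2.
From dB/dt = 0: 1.05(1 - B*/1110) = 0.00677·38.2, giving B* = 1110·(1 - 0.247) = 836.
From dH/dt = 0: 0.00305·836 - 0.271 = 0.0269C*, so C* = 2.28/0.0269 = 84.7.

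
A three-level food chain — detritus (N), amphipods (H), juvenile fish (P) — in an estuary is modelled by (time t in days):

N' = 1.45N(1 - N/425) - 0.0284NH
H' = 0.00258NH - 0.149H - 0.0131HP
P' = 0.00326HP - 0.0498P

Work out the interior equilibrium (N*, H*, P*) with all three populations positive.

N* ≈ 298, H* ≈ 15.3, P* ≈ 47.3

From dP/dt = 0: 0.00326H* = 0.0498, so H* = 15.3.
From dN/dt = 0: 1.45(1 - N*/425) = 0.0284·15.3, giving N* = 425·(1 - 0.299) = 298.
From dH/dt = 0: 0.00258·298 - 0.149 = 0.0131P*, so P* = 0.619/0.0131 = 47.3.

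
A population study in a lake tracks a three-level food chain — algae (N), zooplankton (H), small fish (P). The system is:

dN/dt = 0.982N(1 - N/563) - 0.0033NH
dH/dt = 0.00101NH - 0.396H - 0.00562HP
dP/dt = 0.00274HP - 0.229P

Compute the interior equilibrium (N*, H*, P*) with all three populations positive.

N* ≈ 405, H* ≈ 83.6, P* ≈ 2.3

From dP/dt = 0: 0.00274H* = 0.229, so H* = 83.6.
From dN/dt = 0: 0.982(1 - N*/563) = 0.0033·83.6, giving N* = 563·(1 - 0.281) = 405.
From dH/dt = 0: 0.00101·405 - 0.396 = 0.00562P*, so P* = 0.0129/0.00562 = 2.3.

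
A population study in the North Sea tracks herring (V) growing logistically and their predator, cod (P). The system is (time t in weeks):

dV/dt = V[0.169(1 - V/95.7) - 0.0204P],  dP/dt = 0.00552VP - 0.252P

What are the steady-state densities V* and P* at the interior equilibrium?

V* ≈ 45.7, P* ≈ 4.33

From dP/dt = 0 with P > 0: 0.00552V* = 0.252, so V* = 45.7.
Substitute into dV/dt = 0: 0.169(1 - 45.7/95.7) = 0.0204P*.
The bracket is 0.523, giving P* = 0.0884/0.0204 = 4.33.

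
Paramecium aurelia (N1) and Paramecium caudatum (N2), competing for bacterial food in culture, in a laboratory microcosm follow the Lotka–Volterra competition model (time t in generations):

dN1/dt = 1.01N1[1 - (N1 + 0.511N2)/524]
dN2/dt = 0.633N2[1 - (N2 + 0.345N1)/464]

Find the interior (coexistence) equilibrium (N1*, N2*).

Setting both brackets to zero gives the nullclines N1 + 0.511N2 = 524 and 0.345N1 + N2 = 464.
Substituting N2 = 464 - 0.345N1 into the first: N1(1 - 0.511·0.345) = 524 - 0.511·464.
So N1* = 287/0.824 = 348, and then N2* = 464 - 0.345·348 = 344.

N1* ≈ 348, N2* ≈ 344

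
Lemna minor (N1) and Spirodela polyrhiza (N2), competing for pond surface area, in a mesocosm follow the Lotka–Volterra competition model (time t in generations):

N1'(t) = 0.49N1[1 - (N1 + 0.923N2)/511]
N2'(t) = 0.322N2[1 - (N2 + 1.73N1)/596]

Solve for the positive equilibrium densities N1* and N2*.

Setting both brackets to zero gives the nullclines N1 + 0.923N2 = 511 and 1.73N1 + N2 = 596.
Substituting N2 = 596 - 1.73N1 into the first: N1(1 - 0.923·1.73) = 511 - 0.923·596.
So N1* = -39.1/-0.597 = 65.5, and then N2* = 596 - 1.73·65.5 = 483.

N1* ≈ 65.5, N2* ≈ 483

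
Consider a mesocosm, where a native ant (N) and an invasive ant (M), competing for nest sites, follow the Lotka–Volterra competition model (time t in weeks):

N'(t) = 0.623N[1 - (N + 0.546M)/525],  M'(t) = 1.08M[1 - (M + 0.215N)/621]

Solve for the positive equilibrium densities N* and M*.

Setting both brackets to zero gives the nullclines N + 0.546M = 525 and 0.215N + M = 621.
Substituting M = 621 - 0.215N into the first: N(1 - 0.546·0.215) = 525 - 0.546·621.
So N* = 186/0.883 = 211, and then M* = 621 - 0.215·211 = 576.

N* ≈ 211, M* ≈ 576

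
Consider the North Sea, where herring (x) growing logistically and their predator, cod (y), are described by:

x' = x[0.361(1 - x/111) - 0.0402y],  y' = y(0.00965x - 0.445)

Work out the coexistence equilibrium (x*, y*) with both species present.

x* ≈ 46.1, y* ≈ 5.25

From dy/dt = 0 with y > 0: 0.00965x* = 0.445, so x* = 46.1.
Substitute into dx/dt = 0: 0.361(1 - 46.1/111) = 0.0402y*.
The bracket is 0.585, giving y* = 0.211/0.0402 = 5.25.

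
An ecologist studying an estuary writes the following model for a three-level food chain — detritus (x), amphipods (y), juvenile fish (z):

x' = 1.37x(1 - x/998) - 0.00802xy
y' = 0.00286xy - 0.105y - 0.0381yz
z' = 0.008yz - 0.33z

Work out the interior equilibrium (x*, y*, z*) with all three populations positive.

x* ≈ 757, y* ≈ 41.2, z* ≈ 54.1

From dz/dt = 0: 0.008y* = 0.33, so y* = 41.2.
From dx/dt = 0: 1.37(1 - x*/998) = 0.00802·41.2, giving x* = 998·(1 - 0.241) = 757.
From dy/dt = 0: 0.00286·757 - 0.105 = 0.0381z*, so z* = 2.06/0.0381 = 54.1.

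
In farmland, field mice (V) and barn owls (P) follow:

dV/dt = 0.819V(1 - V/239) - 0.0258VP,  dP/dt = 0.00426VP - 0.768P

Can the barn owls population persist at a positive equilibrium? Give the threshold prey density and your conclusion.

The predator equation gives dP/dt > 0 only when V > 0.768/0.00426 = 180.
Without the predator, V → K = 239. Since 239 > 180, the predator can invade and persist.

Threshold V = 180; K > 180, so yes, the predator persists.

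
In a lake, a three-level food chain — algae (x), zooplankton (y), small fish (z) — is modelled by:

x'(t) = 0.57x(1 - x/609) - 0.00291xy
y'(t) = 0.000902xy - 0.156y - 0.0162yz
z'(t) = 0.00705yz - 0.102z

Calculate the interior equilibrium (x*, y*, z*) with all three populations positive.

From dz/dt = 0: 0.00705y* = 0.102, so y* = 14.5.
From dx/dt = 0: 0.57(1 - x*/609) = 0.00291·14.5, giving x* = 609·(1 - 0.0739) = 564.
From dy/dt = 0: 0.000902·564 - 0.156 = 0.0162z*, so z* = 0.353/0.0162 = 21.8.

x* ≈ 564, y* ≈ 14.5, z* ≈ 21.8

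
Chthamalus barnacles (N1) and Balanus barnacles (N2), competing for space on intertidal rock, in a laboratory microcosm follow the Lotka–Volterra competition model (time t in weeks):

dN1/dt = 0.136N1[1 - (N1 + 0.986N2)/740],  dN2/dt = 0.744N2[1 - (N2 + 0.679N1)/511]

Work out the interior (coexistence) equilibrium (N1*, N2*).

N1* ≈ 715, N2* ≈ 25.8

Setting both brackets to zero gives the nullclines N1 + 0.986N2 = 740 and 0.679N1 + N2 = 511.
Substituting N2 = 511 - 0.679N1 into the first: N1(1 - 0.986·0.679) = 740 - 0.986·511.
So N1* = 236/0.331 = 715, and then N2* = 511 - 0.679·715 = 25.8.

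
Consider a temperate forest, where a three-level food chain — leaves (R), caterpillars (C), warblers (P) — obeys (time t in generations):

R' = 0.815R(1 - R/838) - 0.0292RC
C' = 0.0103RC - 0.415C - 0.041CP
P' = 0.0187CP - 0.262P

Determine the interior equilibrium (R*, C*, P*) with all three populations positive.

R* ≈ 417, C* ≈ 14, P* ≈ 94.7

From dP/dt = 0: 0.0187C* = 0.262, so C* = 14.
From dR/dt = 0: 0.815(1 - R*/838) = 0.0292·14, giving R* = 838·(1 - 0.502) = 417.
From dC/dt = 0: 0.0103·417 - 0.415 = 0.041P*, so P* = 3.88/0.041 = 94.7.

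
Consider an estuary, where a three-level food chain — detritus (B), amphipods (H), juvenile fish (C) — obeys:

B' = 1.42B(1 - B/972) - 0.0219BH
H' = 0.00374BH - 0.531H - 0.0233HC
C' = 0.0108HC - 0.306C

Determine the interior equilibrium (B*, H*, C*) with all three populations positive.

B* ≈ 547, H* ≈ 28.3, C* ≈ 65.1

From dC/dt = 0: 0.0108H* = 0.306, so H* = 28.3.
From dB/dt = 0: 1.42(1 - B*/972) = 0.0219·28.3, giving B* = 972·(1 - 0.437) = 547.
From dH/dt = 0: 0.00374·547 - 0.531 = 0.0233C*, so C* = 1.52/0.0233 = 65.1.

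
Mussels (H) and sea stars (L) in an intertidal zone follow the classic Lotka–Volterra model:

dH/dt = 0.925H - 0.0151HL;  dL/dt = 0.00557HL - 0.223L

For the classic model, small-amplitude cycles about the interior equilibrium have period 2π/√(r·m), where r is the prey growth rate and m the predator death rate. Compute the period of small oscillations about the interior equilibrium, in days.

T ≈ 13.8 days

Here r = 0.925 and m = 0.223, so r·m = 0.206.
ω = √0.206 = 0.454 per day, hence T = 2π/ω ≈ 13.8 days.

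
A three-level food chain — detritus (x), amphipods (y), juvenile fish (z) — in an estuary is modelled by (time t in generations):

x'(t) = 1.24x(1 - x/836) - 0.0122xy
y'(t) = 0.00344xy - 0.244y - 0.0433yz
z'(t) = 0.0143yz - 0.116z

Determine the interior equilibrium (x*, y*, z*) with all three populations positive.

From dz/dt = 0: 0.0143y* = 0.116, so y* = 8.11.
From dx/dt = 0: 1.24(1 - x*/836) = 0.0122·8.11, giving x* = 836·(1 - 0.0798) = 769.
From dy/dt = 0: 0.00344·769 - 0.244 = 0.0433z*, so z* = 2.4/0.0433 = 55.5.

x* ≈ 769, y* ≈ 8.11, z* ≈ 55.5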